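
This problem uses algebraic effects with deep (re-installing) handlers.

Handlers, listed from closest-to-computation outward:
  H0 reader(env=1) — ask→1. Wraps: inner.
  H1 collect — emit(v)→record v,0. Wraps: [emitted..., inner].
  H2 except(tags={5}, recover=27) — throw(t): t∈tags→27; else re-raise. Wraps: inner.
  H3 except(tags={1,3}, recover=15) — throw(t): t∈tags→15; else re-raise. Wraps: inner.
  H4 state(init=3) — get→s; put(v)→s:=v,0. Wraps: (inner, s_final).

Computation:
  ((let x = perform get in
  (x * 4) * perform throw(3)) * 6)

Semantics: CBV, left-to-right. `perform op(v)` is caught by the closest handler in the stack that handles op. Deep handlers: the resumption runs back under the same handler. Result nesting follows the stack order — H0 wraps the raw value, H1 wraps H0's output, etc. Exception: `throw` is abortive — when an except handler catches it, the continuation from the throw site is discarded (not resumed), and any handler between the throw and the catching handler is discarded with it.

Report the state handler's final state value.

Answer: 3

Step-by-step:
get @ H4 ⇒ 3
throw(3) @ H2 re-raised
throw(3) @ H3 caught ⇒ 15
H4 returns (15, 3)
= (15, 3)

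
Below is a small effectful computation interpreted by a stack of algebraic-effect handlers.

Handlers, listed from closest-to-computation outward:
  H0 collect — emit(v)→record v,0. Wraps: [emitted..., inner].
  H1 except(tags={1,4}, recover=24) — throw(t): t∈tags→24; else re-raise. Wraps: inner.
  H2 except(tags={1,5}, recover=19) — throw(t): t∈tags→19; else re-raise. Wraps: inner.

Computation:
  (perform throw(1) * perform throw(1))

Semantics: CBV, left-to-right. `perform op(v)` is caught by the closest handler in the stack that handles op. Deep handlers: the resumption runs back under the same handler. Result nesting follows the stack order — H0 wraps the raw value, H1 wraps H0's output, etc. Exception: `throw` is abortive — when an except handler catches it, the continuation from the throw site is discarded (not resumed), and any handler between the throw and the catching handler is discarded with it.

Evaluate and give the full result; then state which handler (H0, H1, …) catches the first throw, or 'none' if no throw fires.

Answer: 24 ; first throw caught by: H1

Working:
throw(1) @ H1 caught ⇒ 24
H2 returns 24
= 24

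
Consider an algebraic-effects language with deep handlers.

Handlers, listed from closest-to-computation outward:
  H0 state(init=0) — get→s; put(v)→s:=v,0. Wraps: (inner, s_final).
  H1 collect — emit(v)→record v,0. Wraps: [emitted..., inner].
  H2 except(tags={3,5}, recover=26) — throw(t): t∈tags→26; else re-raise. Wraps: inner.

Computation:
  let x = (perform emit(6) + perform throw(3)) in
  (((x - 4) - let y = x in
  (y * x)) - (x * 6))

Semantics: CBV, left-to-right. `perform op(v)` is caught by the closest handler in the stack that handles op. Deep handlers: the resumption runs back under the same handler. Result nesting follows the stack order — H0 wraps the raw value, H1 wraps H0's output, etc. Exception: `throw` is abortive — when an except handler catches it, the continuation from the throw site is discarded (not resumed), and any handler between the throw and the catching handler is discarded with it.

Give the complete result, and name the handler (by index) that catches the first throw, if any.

Working:
emit(6) @ H1 ⇒ out+=6
throw(3) @ H2 caught ⇒ 26
= 26

Answer: 26 ; first throw caught by: H2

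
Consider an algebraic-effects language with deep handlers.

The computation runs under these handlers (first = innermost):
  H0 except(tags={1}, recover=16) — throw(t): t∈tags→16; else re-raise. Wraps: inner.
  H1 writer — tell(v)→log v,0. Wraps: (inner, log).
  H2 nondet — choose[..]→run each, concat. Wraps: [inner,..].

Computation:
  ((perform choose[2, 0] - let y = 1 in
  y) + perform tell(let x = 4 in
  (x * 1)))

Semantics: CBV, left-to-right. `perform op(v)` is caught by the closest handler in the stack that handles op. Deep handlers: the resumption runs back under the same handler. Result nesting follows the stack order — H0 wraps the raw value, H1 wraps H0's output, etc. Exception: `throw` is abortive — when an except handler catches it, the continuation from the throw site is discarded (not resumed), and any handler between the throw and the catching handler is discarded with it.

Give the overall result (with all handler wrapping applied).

Step-by-step:
choose[2, 0] @ H2
  branch[0] choose=2:
    tell(4) @ H1 ⇒ log+=4
    H0 returns 1
    H1 returns (1, (4))
    H2 returns [(1, (4))]
  branch[1] choose=0:
    tell(4) @ H1 ⇒ log+=4
    H0 returns -1
    H1 returns (-1, (4))
    H2 returns [(-1, (4))]
= [(1, (4)), (-1, (4))]

Answer: [(1, (4)), (-1, (4))]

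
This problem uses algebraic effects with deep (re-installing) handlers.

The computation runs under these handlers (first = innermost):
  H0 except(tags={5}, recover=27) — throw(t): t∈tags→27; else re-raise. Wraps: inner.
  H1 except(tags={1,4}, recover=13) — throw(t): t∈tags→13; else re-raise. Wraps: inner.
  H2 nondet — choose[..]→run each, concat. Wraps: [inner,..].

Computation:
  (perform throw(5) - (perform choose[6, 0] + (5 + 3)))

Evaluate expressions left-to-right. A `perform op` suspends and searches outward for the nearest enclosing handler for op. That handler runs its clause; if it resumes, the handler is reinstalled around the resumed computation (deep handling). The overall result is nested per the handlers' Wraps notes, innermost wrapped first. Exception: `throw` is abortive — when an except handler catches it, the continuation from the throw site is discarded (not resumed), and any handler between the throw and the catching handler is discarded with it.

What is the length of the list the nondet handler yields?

Answer: 1

Evaluation trace:
throw(5) @ H0 caught ⇒ 27
H1 returns 27
H2 returns [27]
= [27]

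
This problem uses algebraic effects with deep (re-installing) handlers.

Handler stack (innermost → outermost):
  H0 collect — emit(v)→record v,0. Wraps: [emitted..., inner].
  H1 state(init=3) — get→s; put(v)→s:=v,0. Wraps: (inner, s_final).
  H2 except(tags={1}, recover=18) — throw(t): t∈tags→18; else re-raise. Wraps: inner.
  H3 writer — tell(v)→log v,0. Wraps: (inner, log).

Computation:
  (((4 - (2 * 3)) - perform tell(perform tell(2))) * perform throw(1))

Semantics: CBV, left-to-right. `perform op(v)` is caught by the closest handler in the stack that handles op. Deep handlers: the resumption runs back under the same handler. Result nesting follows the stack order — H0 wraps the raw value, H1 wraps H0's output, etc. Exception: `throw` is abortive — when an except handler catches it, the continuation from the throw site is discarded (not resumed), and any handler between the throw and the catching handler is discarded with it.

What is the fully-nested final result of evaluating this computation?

Answer: (18, (2, 0))

Step-by-step:
tell(2) @ H3 ⇒ log+=2
tell(0) @ H3 ⇒ log+=0
throw(1) @ H2 caught ⇒ 18
H3 returns (18, (2, 0))
= (18, (2, 0))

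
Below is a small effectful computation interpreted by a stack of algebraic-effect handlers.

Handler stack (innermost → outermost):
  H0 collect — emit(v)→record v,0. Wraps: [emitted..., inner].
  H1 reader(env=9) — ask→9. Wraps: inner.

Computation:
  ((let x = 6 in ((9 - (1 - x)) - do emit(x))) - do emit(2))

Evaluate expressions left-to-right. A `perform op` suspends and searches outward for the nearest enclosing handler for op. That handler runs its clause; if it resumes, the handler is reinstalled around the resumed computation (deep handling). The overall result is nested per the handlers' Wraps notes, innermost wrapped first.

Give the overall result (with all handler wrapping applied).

Answer: [6, 2, 14]

Evaluation trace:
emit(6) @ H0 ⇒ out+=6
emit(2) @ H0 ⇒ out+=2
H0 returns [6, 2, 14]
H1 returns [6, 2, 14]
= [6, 2, 14]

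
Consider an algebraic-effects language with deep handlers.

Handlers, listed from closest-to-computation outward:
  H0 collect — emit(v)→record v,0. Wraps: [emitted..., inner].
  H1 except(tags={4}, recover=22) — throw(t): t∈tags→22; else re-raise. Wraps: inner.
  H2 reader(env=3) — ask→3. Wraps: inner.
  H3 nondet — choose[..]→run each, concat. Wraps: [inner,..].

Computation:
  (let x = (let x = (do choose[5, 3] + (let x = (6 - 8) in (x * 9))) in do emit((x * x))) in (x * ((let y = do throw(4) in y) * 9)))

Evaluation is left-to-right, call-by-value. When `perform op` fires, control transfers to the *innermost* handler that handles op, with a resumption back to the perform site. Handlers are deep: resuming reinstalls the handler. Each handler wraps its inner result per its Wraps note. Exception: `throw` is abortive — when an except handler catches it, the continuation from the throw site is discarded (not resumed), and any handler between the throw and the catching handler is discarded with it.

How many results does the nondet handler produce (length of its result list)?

Answer: 2

Evaluation trace:
choose[5, 3] @ H3
  branch[0] choose=5:
    emit(169) @ H0 ⇒ out+=169
    throw(4) @ H1 caught ⇒ 22
    H2 returns 22
    H3 returns [22]
  branch[1] choose=3:
    emit(225) @ H0 ⇒ out+=225
    throw(4) @ H1 caught ⇒ 22
    H2 returns 22
    H3 returns [22]
= [22, 22]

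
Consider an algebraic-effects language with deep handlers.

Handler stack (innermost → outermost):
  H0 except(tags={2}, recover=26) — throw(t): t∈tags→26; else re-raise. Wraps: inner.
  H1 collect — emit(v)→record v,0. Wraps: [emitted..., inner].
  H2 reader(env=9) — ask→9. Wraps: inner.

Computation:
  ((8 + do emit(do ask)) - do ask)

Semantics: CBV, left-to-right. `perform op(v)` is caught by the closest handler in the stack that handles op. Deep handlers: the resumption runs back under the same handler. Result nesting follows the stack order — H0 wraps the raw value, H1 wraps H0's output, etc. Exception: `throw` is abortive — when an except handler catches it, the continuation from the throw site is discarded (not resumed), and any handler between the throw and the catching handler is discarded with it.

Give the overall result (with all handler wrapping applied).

Answer: [9, -1]

Working:
ask @ H2 ⇒ 9
emit(9) @ H1 ⇒ out+=9
ask @ H2 ⇒ 9
H0 returns -1
H1 returns [9, -1]
H2 returns [9, -1]
= [9, -1]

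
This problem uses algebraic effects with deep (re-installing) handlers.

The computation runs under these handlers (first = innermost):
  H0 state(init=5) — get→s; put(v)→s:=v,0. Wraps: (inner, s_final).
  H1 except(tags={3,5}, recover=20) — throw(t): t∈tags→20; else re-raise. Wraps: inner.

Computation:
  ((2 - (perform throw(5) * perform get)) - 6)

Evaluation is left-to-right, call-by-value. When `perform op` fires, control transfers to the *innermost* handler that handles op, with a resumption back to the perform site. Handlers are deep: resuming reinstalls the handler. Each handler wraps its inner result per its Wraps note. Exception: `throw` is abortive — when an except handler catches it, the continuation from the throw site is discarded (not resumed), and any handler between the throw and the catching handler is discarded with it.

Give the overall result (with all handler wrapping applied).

Working:
throw(5) @ H1 caught ⇒ 20
= 20

Answer: 20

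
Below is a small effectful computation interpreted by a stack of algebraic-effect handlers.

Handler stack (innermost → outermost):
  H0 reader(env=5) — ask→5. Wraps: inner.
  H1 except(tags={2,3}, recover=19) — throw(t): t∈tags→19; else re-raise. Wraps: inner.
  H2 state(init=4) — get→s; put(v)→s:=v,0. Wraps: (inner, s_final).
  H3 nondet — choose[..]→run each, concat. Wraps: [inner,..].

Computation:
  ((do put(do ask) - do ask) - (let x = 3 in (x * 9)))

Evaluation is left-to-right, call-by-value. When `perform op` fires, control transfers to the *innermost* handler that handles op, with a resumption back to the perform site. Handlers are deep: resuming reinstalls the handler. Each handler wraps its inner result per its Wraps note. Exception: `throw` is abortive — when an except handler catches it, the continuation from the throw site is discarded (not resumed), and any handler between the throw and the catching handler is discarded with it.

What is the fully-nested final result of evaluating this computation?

Answer: [(-32, 5)]

Step-by-step:
ask @ H0 ⇒ 5
put(5) @ H2 ⇒ s:=5
ask @ H0 ⇒ 5
H0 returns -32
H1 returns -32
H2 returns (-32, 5)
H3 returns [(-32, 5)]
= [(-32, 5)]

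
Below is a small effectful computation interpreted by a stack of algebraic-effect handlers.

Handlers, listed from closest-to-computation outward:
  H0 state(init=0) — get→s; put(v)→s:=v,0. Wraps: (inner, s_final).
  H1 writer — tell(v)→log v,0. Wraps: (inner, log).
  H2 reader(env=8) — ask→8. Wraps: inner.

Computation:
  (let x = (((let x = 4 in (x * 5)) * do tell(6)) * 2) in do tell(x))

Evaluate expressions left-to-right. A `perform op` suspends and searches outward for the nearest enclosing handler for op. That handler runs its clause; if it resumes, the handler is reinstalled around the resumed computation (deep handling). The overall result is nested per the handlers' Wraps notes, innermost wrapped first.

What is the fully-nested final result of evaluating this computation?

Step-by-step:
tell(6) @ H1 ⇒ log+=6
tell(0) @ H1 ⇒ log+=0
H0 returns (0, 0)
H1 returns ((0, 0), (6, 0))
H2 returns ((0, 0), (6, 0))
= ((0, 0), (6, 0))

Answer: ((0, 0), (6, 0))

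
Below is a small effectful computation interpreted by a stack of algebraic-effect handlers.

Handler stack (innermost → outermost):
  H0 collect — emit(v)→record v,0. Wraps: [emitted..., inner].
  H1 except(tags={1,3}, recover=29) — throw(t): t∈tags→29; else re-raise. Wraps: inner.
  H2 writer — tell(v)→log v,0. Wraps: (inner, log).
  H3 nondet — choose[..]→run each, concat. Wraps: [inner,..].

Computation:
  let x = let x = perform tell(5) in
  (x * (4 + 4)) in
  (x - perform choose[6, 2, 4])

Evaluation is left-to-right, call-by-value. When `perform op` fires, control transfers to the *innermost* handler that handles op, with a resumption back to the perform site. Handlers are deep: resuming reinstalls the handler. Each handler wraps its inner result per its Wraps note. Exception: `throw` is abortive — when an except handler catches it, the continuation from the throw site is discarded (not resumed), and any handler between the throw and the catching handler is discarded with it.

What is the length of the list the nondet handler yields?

Answer: 3

Evaluation trace:
tell(5) @ H2 ⇒ log+=5
choose[6, 2, 4] @ H3
  branch[0] choose=6:
    H0 returns [-6]
    H1 returns [-6]
    H2 returns ([-6], (5))
    H3 returns [([-6], (5))]
  branch[1] choose=2:
    H0 returns [-2]
    H1 returns [-2]
    H2 returns ([-2], (5))
    H3 returns [([-2], (5))]
  branch[2] choose=4:
    H0 returns [-4]
    H1 returns [-4]
    H2 returns ([-4], (5))
    H3 returns [([-4], (5))]
= [([-6], (5)), ([-2], (5)), ([-4], (5))]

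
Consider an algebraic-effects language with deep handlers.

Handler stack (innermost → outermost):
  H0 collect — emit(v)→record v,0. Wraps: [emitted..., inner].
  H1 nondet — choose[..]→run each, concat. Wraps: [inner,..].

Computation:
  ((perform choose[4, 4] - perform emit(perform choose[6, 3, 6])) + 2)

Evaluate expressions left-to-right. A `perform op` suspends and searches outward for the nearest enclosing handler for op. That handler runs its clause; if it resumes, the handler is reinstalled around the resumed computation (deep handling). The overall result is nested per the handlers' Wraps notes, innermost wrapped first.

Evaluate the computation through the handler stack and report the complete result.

Evaluation trace:
choose[4, 4] @ H1
  branch[0] choose=4:
    choose[6, 3, 6] @ H1
      branch[0] choose=6:
        emit(6) @ H0 ⇒ out+=6
        H0 returns [6, 6]
        H1 returns [[6, 6]]
      branch[1] choose=3:
        emit(3) @ H0 ⇒ out+=3
        H0 returns [3, 6]
        H1 returns [[3, 6]]
      branch[2] choose=6:
        emit(6) @ H0 ⇒ out+=6
        H0 returns [6, 6]
        H1 returns [[6, 6]]
  branch[1] choose=4:
    choose[6, 3, 6] @ H1
      branch[0] choose=6:
        emit(6) @ H0 ⇒ out+=6
        H0 returns [6, 6]
        H1 returns [[6, 6]]
      branch[1] choose=3:
        emit(3) @ H0 ⇒ out+=3
        H0 returns [3, 6]
        H1 returns [[3, 6]]
      branch[2] choose=6:
        emit(6) @ H0 ⇒ out+=6
        H0 returns [6, 6]
        H1 returns [[6, 6]]
= [[6, 6], [3, 6], [6, 6], [6, 6], [3, 6], [6, 6]]

Answer: [[6, 6], [3, 6], [6, 6], [6, 6], [3, 6], [6, 6]]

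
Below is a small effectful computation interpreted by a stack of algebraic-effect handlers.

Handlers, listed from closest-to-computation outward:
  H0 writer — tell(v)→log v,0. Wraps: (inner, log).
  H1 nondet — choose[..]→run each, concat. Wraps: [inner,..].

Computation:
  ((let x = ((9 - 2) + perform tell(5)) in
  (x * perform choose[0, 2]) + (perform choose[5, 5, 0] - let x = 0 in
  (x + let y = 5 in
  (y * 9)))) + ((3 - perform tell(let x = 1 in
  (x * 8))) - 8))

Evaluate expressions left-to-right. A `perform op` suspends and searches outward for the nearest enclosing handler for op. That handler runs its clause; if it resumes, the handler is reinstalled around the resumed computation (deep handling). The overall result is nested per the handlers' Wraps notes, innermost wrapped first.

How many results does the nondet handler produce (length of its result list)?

Step-by-step:
tell(5) @ H0 ⇒ log+=5
choose[0, 2] @ H1
  branch[0] choose=0:
    choose[5, 5, 0] @ H1
      branch[0] choose=5:
        tell(8) @ H0 ⇒ log+=8
        H0 returns (-45, (5, 8))
        H1 returns [(-45, (5, 8))]
      branch[1] choose=5:
        tell(8) @ H0 ⇒ log+=8
        H0 returns (-45, (5, 8))
        H1 returns [(-45, (5, 8))]
      branch[2] choose=0:
        tell(8) @ H0 ⇒ log+=8
        H0 returns (-50, (5, 8))
        H1 returns [(-50, (5, 8))]
  branch[1] choose=2:
    choose[5, 5, 0] @ H1
      branch[0] choose=5:
        tell(8) @ H0 ⇒ log+=8
        H0 returns (-31, (5, 8))
        H1 returns [(-31, (5, 8))]
      branch[1] choose=5:
        tell(8) @ H0 ⇒ log+=8
        H0 returns (-31, (5, 8))
        H1 returns [(-31, (5, 8))]
      branch[2] choose=0:
        tell(8) @ H0 ⇒ log+=8
        H0 returns (-36, (5, 8))
        H1 returns [(-36, (5, 8))]
= [(-45, (5, 8)), (-45, (5, 8)), (-50, (5, 8)), (-31, (5, 8)), (-31, (5, 8)), (-36, (5, 8))]

Answer: 6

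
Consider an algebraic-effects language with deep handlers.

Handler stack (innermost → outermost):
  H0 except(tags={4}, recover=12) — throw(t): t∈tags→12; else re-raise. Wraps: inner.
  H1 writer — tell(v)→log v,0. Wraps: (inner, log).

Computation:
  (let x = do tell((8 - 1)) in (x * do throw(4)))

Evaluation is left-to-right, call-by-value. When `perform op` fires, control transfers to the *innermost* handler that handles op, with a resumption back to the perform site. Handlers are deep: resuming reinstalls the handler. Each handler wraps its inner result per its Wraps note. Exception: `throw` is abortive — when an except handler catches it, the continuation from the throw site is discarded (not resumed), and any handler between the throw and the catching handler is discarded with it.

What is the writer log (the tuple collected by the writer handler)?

Evaluation trace:
tell(7) @ H1 ⇒ log+=7
throw(4) @ H0 caught ⇒ 12
H1 returns (12, (7))
= (12, (7))

Answer: (7)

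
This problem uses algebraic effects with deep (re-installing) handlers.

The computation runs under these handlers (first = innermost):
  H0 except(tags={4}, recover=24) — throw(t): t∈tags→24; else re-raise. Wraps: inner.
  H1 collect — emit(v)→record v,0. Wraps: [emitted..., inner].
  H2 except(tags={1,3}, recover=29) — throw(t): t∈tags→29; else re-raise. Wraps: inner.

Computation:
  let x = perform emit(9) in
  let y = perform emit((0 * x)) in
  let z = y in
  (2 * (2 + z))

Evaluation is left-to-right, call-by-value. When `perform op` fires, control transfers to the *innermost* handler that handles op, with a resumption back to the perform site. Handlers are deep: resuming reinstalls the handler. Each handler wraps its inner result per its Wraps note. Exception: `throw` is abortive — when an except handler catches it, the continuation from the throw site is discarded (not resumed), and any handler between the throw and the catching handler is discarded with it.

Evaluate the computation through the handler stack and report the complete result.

Working:
emit(9) @ H1 ⇒ out+=9
emit(0) @ H1 ⇒ out+=0
H0 returns 4
H1 returns [9, 0, 4]
H2 returns [9, 0, 4]
= [9, 0, 4]

Answer: [9, 0, 4]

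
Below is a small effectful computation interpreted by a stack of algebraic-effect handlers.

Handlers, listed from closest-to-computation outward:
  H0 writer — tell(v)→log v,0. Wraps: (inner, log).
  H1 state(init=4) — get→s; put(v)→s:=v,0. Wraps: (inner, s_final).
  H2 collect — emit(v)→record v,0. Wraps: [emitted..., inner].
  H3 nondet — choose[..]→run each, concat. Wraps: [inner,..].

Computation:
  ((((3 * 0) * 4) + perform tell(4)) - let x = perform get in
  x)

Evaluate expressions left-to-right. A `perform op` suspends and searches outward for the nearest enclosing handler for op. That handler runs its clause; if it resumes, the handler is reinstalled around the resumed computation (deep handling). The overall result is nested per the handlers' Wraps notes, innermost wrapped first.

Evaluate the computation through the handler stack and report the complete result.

Evaluation trace:
tell(4) @ H0 ⇒ log+=4
get @ H1 ⇒ 4
H0 returns (-4, (4))
H1 returns ((-4, (4)), 4)
H2 returns [((-4, (4)), 4)]
H3 returns [[((-4, (4)), 4)]]
= [[((-4, (4)), 4)]]

Answer: [[((-4, (4)), 4)]]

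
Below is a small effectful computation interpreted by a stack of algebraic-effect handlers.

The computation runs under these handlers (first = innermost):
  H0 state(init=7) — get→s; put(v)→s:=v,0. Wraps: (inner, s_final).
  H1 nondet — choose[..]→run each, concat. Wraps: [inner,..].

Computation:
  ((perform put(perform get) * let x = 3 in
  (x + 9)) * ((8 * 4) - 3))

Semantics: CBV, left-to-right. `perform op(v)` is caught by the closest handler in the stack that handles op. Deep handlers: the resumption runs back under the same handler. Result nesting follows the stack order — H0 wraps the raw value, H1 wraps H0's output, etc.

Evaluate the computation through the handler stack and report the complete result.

Answer: [(0, 7)]

Working:
get @ H0 ⇒ 7
put(7) @ H0 ⇒ s:=7
H0 returns (0, 7)
H1 returns [(0, 7)]
= [(0, 7)]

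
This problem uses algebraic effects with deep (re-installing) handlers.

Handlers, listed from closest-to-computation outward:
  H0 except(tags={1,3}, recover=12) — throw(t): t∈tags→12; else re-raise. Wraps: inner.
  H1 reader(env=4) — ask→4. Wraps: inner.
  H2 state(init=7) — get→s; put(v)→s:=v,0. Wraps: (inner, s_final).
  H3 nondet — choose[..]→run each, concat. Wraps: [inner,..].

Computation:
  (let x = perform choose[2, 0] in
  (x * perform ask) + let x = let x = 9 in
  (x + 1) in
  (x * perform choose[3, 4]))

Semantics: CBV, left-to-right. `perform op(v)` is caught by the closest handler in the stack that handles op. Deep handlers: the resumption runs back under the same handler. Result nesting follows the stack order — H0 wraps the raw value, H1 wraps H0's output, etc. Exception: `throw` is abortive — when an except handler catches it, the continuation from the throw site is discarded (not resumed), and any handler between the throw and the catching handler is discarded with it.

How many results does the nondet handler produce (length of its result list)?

Answer: 4

Step-by-step:
choose[2, 0] @ H3
  branch[0] choose=2:
    ask @ H1 ⇒ 4
    choose[3, 4] @ H3
      branch[0] choose=3:
        H0 returns 38
        H1 returns 38
        H2 returns (38, 7)
        H3 returns [(38, 7)]
      branch[1] choose=4:
        H0 returns 48
        H1 returns 48
        H2 returns (48, 7)
        H3 returns [(48, 7)]
  branch[1] choose=0:
    ask @ H1 ⇒ 4
    choose[3, 4] @ H3
      branch[0] choose=3:
        H0 returns 30
        H1 returns 30
        H2 returns (30, 7)
        H3 returns [(30, 7)]
      branch[1] choose=4:
        H0 returns 40
        H1 returns 40
        H2 returns (40, 7)
        H3 returns [(40, 7)]
= [(38, 7), (48, 7), (30, 7), (40, 7)]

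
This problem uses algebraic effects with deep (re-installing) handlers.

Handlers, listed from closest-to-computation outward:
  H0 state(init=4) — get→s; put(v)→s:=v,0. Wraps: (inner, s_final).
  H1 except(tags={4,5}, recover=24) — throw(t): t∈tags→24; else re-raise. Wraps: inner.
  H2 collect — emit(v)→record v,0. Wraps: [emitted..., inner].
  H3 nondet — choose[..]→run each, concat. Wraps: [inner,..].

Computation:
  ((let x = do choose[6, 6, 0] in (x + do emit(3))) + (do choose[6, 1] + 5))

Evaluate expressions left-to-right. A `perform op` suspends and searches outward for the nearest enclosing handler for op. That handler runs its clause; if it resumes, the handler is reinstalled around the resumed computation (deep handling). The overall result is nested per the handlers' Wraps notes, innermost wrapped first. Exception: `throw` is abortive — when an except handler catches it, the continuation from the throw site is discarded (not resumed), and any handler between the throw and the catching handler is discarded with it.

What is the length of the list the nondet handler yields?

Step-by-step:
choose[6, 6, 0] @ H3
  branch[0] choose=6:
    emit(3) @ H2 ⇒ out+=3
    choose[6, 1] @ H3
      branch[0] choose=6:
        H0 returns (17, 4)
        H1 returns (17, 4)
        H2 returns [3, (17, 4)]
        H3 returns [[3, (17, 4)]]
      branch[1] choose=1:
        H0 returns (12, 4)
        H1 returns (12, 4)
        H2 returns [3, (12, 4)]
        H3 returns [[3, (12, 4)]]
  branch[1] choose=6:
    emit(3) @ H2 ⇒ out+=3
    choose[6, 1] @ H3
      branch[0] choose=6:
        H0 returns (17, 4)
        H1 returns (17, 4)
        H2 returns [3, (17, 4)]
        H3 returns [[3, (17, 4)]]
      branch[1] choose=1:
        H0 returns (12, 4)
        H1 returns (12, 4)
        H2 returns [3, (12, 4)]
        H3 returns [[3, (12, 4)]]
  branch[2] choose=0:
    emit(3) @ H2 ⇒ out+=3
    choose[6, 1] @ H3
      branch[0] choose=6:
        H0 returns (11, 4)
        H1 returns (11, 4)
        H2 returns [3, (11, 4)]
        H3 returns [[3, (11, 4)]]
      branch[1] choose=1:
        H0 returns (6, 4)
        H1 returns (6, 4)
        H2 returns [3, (6, 4)]
        H3 returns [[3, (6, 4)]]
= [[3, (17, 4)], [3, (12, 4)], [3, (17, 4)], [3, (12, 4)], [3, (11, 4)], [3, (6, 4)]]

Answer: 6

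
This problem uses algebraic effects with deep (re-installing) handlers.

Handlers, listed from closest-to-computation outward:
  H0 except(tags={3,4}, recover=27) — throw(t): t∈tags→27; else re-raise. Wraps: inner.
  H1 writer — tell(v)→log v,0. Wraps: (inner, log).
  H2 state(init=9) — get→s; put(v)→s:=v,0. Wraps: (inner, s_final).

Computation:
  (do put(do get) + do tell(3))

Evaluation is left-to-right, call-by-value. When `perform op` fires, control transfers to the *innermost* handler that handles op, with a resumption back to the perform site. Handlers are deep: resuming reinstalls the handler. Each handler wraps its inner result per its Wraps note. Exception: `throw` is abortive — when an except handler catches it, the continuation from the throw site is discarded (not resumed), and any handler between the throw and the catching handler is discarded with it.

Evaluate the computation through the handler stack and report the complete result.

Step-by-step:
get @ H2 ⇒ 9
put(9) @ H2 ⇒ s:=9
tell(3) @ H1 ⇒ log+=3
H0 returns 0
H1 returns (0, (3))
H2 returns ((0, (3)), 9)
= ((0, (3)), 9)

Answer: ((0, (3)), 9)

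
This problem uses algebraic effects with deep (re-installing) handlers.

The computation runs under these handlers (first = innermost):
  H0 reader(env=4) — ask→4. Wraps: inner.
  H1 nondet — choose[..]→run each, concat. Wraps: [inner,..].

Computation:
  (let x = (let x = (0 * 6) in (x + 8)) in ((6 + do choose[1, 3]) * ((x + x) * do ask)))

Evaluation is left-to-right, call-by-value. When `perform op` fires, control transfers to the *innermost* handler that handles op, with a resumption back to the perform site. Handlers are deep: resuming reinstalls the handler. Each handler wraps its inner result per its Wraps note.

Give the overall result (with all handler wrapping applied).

Working:
choose[1, 3] @ H1
  branch[0] choose=1:
    ask @ H0 ⇒ 4
    H0 returns 448
    H1 returns [448]
  branch[1] choose=3:
    ask @ H0 ⇒ 4
    H0 returns 576
    H1 returns [576]
= [448, 576]

Answer: [448, 576]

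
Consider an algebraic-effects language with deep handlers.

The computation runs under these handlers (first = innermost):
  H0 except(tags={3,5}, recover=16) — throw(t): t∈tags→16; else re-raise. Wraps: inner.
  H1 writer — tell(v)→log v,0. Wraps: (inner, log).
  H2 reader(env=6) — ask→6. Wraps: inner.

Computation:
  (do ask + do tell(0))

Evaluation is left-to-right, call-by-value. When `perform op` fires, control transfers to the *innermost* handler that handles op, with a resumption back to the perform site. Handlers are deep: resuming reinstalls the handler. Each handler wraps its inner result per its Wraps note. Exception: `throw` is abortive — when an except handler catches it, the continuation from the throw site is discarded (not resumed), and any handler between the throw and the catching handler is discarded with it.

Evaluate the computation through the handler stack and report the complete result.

Step-by-step:
ask @ H2 ⇒ 6
tell(0) @ H1 ⇒ log+=0
H0 returns 6
H1 returns (6, (0))
H2 returns (6, (0))
= (6, (0))

Answer: (6, (0))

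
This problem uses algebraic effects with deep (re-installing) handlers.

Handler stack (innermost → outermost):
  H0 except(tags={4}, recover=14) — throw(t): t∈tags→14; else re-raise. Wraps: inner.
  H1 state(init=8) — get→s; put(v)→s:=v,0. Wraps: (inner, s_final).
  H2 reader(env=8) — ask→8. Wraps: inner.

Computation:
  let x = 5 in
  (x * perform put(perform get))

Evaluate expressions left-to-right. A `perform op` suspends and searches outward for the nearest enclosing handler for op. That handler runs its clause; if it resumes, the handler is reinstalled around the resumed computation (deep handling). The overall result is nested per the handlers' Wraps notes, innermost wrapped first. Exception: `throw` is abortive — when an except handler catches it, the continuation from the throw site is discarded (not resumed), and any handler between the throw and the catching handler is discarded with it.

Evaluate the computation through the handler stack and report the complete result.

Answer: (0, 8)

Step-by-step:
get @ H1 ⇒ 8
put(8) @ H1 ⇒ s:=8
H0 returns 0
H1 returns (0, 8)
H2 returns (0, 8)
= (0, 8)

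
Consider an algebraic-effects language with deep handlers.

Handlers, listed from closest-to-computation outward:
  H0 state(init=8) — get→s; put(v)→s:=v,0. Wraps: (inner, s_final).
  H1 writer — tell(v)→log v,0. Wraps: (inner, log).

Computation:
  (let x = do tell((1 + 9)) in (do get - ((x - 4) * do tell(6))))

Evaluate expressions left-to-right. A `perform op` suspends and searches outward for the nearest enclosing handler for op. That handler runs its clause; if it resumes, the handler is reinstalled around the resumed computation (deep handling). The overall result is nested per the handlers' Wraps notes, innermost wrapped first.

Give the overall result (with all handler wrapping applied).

Evaluation trace:
tell(10) @ H1 ⇒ log+=10
get @ H0 ⇒ 8
tell(6) @ H1 ⇒ log+=6
H0 returns (8, 8)
H1 returns ((8, 8), (10, 6))
= ((8, 8), (10, 6))

Answer: ((8, 8), (10, 6))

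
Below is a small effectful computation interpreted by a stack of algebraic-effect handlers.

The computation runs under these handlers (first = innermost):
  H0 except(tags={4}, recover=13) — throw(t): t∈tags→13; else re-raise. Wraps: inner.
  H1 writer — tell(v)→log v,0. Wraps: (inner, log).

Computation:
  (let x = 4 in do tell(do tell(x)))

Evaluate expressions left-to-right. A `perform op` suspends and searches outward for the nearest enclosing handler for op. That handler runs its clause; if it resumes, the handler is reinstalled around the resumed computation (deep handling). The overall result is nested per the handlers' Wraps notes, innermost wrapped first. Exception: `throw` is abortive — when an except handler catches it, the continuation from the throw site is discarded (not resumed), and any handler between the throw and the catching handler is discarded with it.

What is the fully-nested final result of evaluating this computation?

Answer: (0, (4, 0))

Step-by-step:
tell(4) @ H1 ⇒ log+=4
tell(0) @ H1 ⇒ log+=0
H0 returns 0
H1 returns (0, (4, 0))
= (0, (4, 0))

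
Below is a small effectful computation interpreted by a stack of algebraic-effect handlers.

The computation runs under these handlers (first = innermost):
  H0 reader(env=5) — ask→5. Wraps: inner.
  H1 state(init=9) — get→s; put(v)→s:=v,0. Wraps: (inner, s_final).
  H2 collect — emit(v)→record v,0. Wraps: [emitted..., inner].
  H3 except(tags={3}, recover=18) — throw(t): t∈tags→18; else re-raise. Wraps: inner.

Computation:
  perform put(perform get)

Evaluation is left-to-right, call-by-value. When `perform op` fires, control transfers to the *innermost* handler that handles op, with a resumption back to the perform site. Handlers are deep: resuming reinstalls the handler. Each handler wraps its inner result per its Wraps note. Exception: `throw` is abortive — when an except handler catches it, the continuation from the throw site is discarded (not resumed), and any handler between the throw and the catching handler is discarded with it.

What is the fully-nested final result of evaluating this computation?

Evaluation trace:
get @ H1 ⇒ 9
put(9) @ H1 ⇒ s:=9
H0 returns 0
H1 returns (0, 9)
H2 returns [(0, 9)]
H3 returns [(0, 9)]
= [(0, 9)]

Answer: [(0, 9)]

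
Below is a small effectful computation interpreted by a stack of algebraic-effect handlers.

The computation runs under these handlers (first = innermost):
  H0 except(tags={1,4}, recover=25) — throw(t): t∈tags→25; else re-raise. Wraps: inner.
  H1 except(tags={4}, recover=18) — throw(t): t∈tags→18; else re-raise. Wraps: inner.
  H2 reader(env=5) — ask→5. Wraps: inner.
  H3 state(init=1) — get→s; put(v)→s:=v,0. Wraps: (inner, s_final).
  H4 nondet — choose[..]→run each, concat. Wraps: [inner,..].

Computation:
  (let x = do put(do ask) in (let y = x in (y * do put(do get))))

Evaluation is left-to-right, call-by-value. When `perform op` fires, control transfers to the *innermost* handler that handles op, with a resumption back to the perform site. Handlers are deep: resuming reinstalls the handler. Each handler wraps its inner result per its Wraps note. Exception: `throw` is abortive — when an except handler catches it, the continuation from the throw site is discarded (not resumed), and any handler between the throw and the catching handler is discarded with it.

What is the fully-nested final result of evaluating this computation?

Answer: [(0, 5)]

Working:
ask @ H2 ⇒ 5
put(5) @ H3 ⇒ s:=5
get @ H3 ⇒ 5
put(5) @ H3 ⇒ s:=5
H0 returns 0
H1 returns 0
H2 returns 0
H3 returns (0, 5)
H4 returns [(0, 5)]
= [(0, 5)]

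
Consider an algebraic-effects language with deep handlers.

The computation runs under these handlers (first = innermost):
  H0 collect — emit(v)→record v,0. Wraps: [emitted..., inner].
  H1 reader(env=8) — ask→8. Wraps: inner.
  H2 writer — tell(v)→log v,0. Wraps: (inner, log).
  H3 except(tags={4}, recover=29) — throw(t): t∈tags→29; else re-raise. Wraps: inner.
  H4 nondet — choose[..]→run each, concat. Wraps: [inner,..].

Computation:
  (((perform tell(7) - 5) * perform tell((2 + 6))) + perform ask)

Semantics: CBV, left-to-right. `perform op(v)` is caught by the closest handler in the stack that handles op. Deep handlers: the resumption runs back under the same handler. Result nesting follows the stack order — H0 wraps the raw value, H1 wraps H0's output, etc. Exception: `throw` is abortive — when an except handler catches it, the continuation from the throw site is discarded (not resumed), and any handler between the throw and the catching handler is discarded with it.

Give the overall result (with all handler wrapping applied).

Working:
tell(7) @ H2 ⇒ log+=7
tell(8) @ H2 ⇒ log+=8
ask @ H1 ⇒ 8
H0 returns [8]
H1 returns [8]
H2 returns ([8], (7, 8))
H3 returns ([8], (7, 8))
H4 returns [([8], (7, 8))]
= [([8], (7, 8))]

Answer: [([8], (7, 8))]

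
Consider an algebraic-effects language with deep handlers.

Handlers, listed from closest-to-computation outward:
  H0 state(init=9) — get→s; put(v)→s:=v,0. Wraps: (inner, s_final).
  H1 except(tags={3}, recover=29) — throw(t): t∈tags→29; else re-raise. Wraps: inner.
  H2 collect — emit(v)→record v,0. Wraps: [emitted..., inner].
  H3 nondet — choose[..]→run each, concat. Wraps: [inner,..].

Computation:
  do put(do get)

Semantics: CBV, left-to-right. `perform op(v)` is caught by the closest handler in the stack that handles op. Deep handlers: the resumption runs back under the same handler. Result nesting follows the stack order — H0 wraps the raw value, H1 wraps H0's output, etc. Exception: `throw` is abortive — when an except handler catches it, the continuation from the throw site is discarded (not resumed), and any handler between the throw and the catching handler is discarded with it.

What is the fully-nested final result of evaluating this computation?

Answer: [[(0, 9)]]

Step-by-step:
get @ H0 ⇒ 9
put(9) @ H0 ⇒ s:=9
H0 returns (0, 9)
H1 returns (0, 9)
H2 returns [(0, 9)]
H3 returns [[(0, 9)]]
= [[(0, 9)]]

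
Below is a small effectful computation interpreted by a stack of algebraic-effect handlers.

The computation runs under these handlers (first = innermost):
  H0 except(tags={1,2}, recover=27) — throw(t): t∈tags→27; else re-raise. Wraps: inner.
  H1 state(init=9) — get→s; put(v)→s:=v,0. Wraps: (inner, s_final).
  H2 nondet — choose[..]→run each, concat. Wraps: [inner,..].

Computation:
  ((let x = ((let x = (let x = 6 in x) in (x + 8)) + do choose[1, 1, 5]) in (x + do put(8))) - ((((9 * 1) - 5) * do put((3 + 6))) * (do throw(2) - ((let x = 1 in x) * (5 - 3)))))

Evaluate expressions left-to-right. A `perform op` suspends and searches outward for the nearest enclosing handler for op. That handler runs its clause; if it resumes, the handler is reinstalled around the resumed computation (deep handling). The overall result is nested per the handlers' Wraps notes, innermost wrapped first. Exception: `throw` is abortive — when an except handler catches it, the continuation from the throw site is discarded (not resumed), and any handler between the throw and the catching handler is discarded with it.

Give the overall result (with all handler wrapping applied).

Answer: [(27, 9), (27, 9), (27, 9)]

Step-by-step:
choose[1, 1, 5] @ H2
  branch[0] choose=1:
    put(8) @ H1 ⇒ s:=8
    put(9) @ H1 ⇒ s:=9
    throw(2) @ H0 caught ⇒ 27
    H1 returns (27, 9)
    H2 returns [(27, 9)]
  branch[1] choose=1:
    put(8) @ H1 ⇒ s:=8
    put(9) @ H1 ⇒ s:=9
    throw(2) @ H0 caught ⇒ 27
    H1 returns (27, 9)
    H2 returns [(27, 9)]
  branch[2] choose=5:
    put(8) @ H1 ⇒ s:=8
    put(9) @ H1 ⇒ s:=9
    throw(2) @ H0 caught ⇒ 27
    H1 returns (27, 9)
    H2 returns [(27, 9)]
= [(27, 9), (27, 9), (27, 9)]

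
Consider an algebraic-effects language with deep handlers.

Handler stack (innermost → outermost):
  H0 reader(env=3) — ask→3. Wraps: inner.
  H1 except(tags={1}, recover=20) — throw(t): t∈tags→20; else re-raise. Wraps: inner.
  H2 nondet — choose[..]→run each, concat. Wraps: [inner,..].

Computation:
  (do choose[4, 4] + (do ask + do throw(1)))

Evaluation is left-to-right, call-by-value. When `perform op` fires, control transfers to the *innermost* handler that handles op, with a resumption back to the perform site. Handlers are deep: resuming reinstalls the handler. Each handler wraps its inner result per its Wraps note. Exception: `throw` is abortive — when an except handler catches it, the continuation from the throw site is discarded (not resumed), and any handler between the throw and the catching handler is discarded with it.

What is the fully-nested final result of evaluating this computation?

Answer: [20, 20]

Step-by-step:
choose[4, 4] @ H2
  branch[0] choose=4:
    ask @ H0 ⇒ 3
    throw(1) @ H1 caught ⇒ 20
    H2 returns [20]
  branch[1] choose=4:
    ask @ H0 ⇒ 3
    throw(1) @ H1 caught ⇒ 20
    H2 returns [20]
= [20, 20]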